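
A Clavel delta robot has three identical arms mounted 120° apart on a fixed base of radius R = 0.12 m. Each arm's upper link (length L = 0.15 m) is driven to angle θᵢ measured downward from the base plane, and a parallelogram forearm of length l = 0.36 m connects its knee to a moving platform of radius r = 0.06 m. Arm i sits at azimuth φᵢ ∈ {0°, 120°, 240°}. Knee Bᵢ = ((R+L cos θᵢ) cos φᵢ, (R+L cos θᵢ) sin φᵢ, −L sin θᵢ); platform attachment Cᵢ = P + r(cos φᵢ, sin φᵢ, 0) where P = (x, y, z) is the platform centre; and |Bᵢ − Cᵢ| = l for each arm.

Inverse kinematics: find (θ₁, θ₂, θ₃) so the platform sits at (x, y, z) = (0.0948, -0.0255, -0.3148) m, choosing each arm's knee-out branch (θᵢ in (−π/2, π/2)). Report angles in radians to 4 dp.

θ₁ = -0.1748, θ₂ = 0.5236, θ₃ = 0.3493

φ1=0.0° → target in arm frame (0.0948, -0.0255)
  A cos θ + B sin θ = C:  -0.0348·cos θ + -0.3148·sin θ = 0.0205
  γ=atan2(-0.3148,-0.0348)=-1.6809;  ψ=arccos(0.0646)=1.5061;  θ1=γ+ψ≈-0.1748
rotate P by −φ2: (-0.0695, -0.0693, -0.3148)
  A cos θ + B sin θ = C:  0.1295·cos θ + -0.3148·sin θ = -0.0452
  γ=atan2(-0.3148,0.1295)=-1.1806;  ψ=arccos(-0.1329)=1.7041;  θ2=γ+ψ≈0.5236
arm 3 (φ=240.0°): x'=-0.0253, y'=0.0948
  A cos θ + B sin θ = C:  0.0853·cos θ + -0.3148·sin θ = -0.0276
  √(A²+B²)=0.3262;  θ3 = -1.3061+1.6555 ≈ 0.3493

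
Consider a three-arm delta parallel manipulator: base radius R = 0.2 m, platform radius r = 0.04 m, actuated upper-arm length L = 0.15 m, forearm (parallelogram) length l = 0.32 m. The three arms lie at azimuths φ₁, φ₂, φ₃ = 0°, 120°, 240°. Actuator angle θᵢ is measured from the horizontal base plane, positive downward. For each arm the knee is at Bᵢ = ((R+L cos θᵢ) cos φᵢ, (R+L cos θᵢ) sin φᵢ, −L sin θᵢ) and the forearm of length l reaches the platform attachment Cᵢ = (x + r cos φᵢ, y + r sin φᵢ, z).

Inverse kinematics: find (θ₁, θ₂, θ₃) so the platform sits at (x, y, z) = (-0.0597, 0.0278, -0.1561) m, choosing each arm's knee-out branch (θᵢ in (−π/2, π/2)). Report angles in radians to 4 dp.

θ₁ = 0.8727, θ₂ = -0.2616, θ₃ = 0.3493

rotate P by −φ1: (-0.0597, 0.0278, -0.1561)
  e−x'=0.2197;  (l²−L²−(e−x')²−y'²−z²)/2L = 0.0216
  θ1 = atan2(B,A) + arccos(C/0.2695) = 0.8727
φ2=120.0° → target in arm frame (0.0539, 0.0378)
  A=0.1061, B=-0.1561, C=(l²−L²−A²−y'²−z²)/(2L)=0.1428
  γ=atan2(-0.1561,0.1061)=-0.9739;  ψ=arccos(0.7568)=0.7123;  θ2=γ+ψ≈-0.2616
rotate P by −φ3: (0.0058, -0.0656, -0.1561)
  A=0.1542, B=-0.1561, C=(l²−L²−A²−y'²−z²)/(2L)=0.0915
  √(A²+B²)=0.2194;  θ3 = -0.7914+1.1408 ≈ 0.3493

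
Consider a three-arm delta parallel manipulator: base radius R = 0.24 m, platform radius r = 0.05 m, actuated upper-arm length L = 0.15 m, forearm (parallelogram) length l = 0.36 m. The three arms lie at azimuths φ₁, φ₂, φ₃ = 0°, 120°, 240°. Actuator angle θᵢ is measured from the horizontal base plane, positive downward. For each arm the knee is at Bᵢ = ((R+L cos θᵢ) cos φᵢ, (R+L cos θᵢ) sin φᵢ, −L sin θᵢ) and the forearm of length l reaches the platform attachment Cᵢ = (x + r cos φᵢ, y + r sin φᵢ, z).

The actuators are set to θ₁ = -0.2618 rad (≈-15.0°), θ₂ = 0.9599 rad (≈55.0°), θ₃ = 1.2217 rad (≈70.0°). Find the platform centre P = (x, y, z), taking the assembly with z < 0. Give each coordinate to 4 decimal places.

arm 1 at φ=0.0°: (R−r)+L cos θ1 = 0.3349;  O1 = (0.3349, 0.0000, 0.0388)
φ2=120.0°: virtual centre (-0.1380, 0.2391, -0.1229), radius l
O3 = (0.2413·cos240.0°, 0.2413·sin240.0°, -0.1410) = (-0.1207, -0.2090, -0.1410)
|O₂|²−|O₁|² = -0.0224;  |O₃|²−|O₁|² = -0.0356
[-0.9458 0.4781 -0.3234]·P = -0.0224;  [-0.9111 -0.4180 -0.3596]·P = -0.0356
Cramer: x(z) = 0.0317-0.3696z;  y(z) = 0.0160-0.0547z
quadratic in z: (1.1396)z²+(0.1447)z+(-0.0359)=0, √Δ=0.4297 → z ∈ {-0.2520, 0.1251}; z = -0.2520 (taking z<0)
x = 0.1249, y = 0.0297

(0.1249, 0.0297, -0.2520)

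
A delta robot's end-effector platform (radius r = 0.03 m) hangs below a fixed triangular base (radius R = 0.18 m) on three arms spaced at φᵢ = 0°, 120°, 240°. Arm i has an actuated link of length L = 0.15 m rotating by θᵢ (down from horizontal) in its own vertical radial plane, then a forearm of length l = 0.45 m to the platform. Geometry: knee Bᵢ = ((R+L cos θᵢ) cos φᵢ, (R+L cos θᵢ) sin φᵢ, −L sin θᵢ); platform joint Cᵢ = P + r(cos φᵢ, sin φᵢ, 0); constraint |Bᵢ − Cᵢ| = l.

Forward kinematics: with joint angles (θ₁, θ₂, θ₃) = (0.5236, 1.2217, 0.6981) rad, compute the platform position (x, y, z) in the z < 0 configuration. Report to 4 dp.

(0.0748, -0.0811, -0.4673)

φ1=0.0°: virtual centre (0.2799, 0.0000, -0.0750), radius l
centre 2 = (0.2013·cos120.0°, 0.2013·sin120.0°, -0.1410) = (-0.1007, 0.1743, -0.1410)
φ3=240.0°: virtual centre (-0.1325, -0.2294, -0.0964), radius l
subtract pairs → two planes through P
linear system: -0.7611x+0.3487y = -0.0236−-0.1319z; -0.8247x+-0.4588y = -0.0045−-0.0428z
det = 0.6368;  x = 0.0195+-0.1185z,  y = -0.0252+0.1196z
sphere 1 gives Az²+Bz+C=0 with A=1.0284, B=0.2057, C=-0.1284;  B²−4AC=0.5705;  roots -0.4673, 0.2672;  negative root z = -0.4673
x = 0.0748, y = -0.0811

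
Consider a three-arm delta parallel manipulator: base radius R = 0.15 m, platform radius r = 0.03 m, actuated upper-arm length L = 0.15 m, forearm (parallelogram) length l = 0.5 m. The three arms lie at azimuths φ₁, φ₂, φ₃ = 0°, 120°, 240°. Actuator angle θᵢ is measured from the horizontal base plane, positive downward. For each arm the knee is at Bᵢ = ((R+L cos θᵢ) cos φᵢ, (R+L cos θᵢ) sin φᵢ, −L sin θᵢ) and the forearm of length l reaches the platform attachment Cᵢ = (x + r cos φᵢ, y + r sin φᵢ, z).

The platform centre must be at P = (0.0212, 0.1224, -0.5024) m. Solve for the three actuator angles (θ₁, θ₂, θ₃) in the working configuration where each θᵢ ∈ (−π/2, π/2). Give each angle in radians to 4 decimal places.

arm 1 (φ=0.0°): x'=0.0212, y'=0.1224
  A=0.0988, B=-0.5024, C=(l²−L²−A²−y'²−z²)/(2L)=-0.1655
  γ=atan2(-0.5024,0.0988)=-1.3766;  ψ=arccos(-0.3232)=1.8999;  θ1=γ+ψ≈0.5233
arm 2 (φ=120.0°): x'=0.0954, y'=-0.0796
  e−x'=0.0246;  (l²−L²−(e−x')²−y'²−z²)/2L = -0.1061
  γ=atan2(-0.5024,0.0246)=-1.5219;  ψ=arccos(-0.2110)=1.7834;  θ2=γ+ψ≈0.2615
rotate P by −φ3: (-0.1166, -0.0428, -0.5024)
  e−x'=0.2366;  (l²−L²−(e−x')²−y'²−z²)/2L = -0.2757
  θ3 = atan2(B,A) + arccos(C/0.5553) = 0.9597

θ₁ = 0.5233, θ₂ = 0.2615, θ₃ = 0.9597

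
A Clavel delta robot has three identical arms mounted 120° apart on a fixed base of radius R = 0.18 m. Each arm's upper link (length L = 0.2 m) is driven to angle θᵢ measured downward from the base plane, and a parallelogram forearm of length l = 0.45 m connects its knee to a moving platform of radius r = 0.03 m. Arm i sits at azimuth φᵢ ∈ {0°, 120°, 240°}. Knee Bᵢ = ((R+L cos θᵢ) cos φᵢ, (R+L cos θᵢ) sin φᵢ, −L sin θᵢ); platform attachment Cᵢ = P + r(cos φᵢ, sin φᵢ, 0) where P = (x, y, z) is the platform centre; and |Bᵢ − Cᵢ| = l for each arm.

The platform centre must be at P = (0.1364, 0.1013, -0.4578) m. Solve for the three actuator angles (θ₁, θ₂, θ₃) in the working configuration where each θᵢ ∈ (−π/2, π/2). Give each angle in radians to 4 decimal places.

rotate P by −φ1: (0.1364, 0.1013, -0.4578)
  A=0.0136, B=-0.4578, C=(l²−L²−A²−y'²−z²)/(2L)=-0.1438
  γ=atan2(-0.4578,0.0136)=-1.5411;  ψ=arccos(-0.3140)=1.8902;  θ1=γ+ψ≈0.3491
φ2=120.0° → target in arm frame (0.0195, -0.1688)
  A cos θ + B sin θ = C:  0.1305·cos θ + -0.4578·sin θ = -0.2315
  γ=atan2(-0.4578,0.1305)=-1.2932;  ψ=arccos(-0.4863)=2.0786;  θ2=γ+ψ≈0.7854
arm 3 (φ=240.0°): x'=-0.1559, y'=0.0675
  e−x'=0.3059;  (l²−L²−(e−x')²−y'²−z²)/2L = -0.3631
  θ3 = atan2(B,A) + arccos(C/0.5506) = 1.3091

θ₁ = 0.3491, θ₂ = 0.7854, θ₃ = 1.3091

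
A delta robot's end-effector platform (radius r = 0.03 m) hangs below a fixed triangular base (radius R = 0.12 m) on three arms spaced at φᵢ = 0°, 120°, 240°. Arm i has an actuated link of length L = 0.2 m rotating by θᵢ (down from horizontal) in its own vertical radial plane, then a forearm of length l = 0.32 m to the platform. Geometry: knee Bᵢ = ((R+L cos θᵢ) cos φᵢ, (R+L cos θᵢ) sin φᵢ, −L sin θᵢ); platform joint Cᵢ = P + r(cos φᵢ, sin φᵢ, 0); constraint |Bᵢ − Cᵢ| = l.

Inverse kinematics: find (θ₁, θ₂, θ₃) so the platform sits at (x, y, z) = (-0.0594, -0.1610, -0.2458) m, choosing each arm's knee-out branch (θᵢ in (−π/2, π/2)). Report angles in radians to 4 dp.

θ₁ = 0.9599, θ₂ = 1.1342, θ₃ = -0.2618

φ1=0.0° → target in arm frame (-0.0594, -0.1610)
  A=0.1494, B=-0.2458, C=(l²−L²−A²−y'²−z²)/(2L)=-0.1156
  √(A²+B²)=0.2876;  θ1 = -1.0247+1.9846 ≈ 0.9599
φ2=120.0° → target in arm frame (-0.1097, 0.1319)
  A=0.1997, B=-0.2458, C=(l²−L²−A²−y'²−z²)/(2L)=-0.1383
  √(A²+B²)=0.3167;  θ2 = -0.8884+2.0227 ≈ 1.1342
φ3=240.0° → target in arm frame (0.1691, 0.0291)
  A=-0.0791, B=-0.2458, C=(l²−L²−A²−y'²−z²)/(2L)=-0.0128
  √(A²+B²)=0.2582;  θ3 = -1.8822+1.6204 ≈ -0.2618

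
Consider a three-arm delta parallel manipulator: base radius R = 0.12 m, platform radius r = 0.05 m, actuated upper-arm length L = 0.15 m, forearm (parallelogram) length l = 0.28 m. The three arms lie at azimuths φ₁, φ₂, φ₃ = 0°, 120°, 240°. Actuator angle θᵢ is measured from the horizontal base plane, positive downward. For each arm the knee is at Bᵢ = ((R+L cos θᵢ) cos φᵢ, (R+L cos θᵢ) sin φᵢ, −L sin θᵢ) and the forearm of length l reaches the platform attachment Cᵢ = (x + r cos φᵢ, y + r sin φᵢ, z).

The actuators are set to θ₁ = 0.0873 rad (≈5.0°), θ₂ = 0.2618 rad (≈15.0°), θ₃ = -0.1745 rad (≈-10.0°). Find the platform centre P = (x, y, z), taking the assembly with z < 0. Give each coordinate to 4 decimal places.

(-0.0029, -0.0317, -0.1803)

O1 = (0.2194·cos0.0°, 0.2194·sin0.0°, -0.0131) = (0.2194, 0.0000, -0.0131)
φ2=120.0°: virtual centre (-0.1074, 0.1861, -0.0388), radius l
O3 = (0.2177·cos240.0°, 0.2177·sin240.0°, 0.0260) = (-0.1089, -0.1886, 0.0260)
subtract pairs → two planes through P
plane₁₂: -0.6537x+0.3722y+-0.0515z = -0.0006
det = 0.4909;  x = 0.0007+0.0198z,  y = -0.0005+0.1731z
into |P−O₁|² = l²: 1.0303z² + 0.0173z + -0.0304 = 0;  Δ = 0.1255;  z = -0.1803 or 0.1635 → z<0 root = -0.1803
x = -0.0029, y = -0.0317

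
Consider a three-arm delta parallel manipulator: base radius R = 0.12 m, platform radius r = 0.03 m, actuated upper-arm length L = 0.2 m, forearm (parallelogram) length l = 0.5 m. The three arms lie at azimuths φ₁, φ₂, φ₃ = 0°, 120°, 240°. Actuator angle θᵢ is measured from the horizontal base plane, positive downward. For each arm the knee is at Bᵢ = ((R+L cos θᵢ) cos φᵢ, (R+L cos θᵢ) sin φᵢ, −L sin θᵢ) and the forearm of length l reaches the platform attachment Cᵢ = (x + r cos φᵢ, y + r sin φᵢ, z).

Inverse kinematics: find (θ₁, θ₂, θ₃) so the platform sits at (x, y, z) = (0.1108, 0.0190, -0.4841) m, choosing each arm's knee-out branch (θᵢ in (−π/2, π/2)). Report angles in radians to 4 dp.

θ₁ = 0.0872, θ₂ = 0.5233, θ₃ = 0.6108

arm 1 (φ=0.0°): x'=0.1108, y'=0.0190
  A cos θ + B sin θ = C:  -0.0208·cos θ + -0.4841·sin θ = -0.0629
  γ=atan2(-0.4841,-0.0208)=-1.6137;  ψ=arccos(-0.1297)=1.7009;  θ1=γ+ψ≈0.0872
φ2=120.0° → target in arm frame (-0.0389, -0.1055)
  A=0.1289, B=-0.4841, C=(l²−L²−A²−y'²−z²)/(2L)=-0.1303
  √(A²+B²)=0.5010;  θ2 = -1.3105+1.8338 ≈ 0.5233
rotate P by −φ3: (-0.0719, 0.0865, -0.4841)
  e−x'=0.1619;  (l²−L²−(e−x')²−y'²−z²)/2L = -0.1451
  θ3 = atan2(B,A) + arccos(C/0.5104) = 0.6108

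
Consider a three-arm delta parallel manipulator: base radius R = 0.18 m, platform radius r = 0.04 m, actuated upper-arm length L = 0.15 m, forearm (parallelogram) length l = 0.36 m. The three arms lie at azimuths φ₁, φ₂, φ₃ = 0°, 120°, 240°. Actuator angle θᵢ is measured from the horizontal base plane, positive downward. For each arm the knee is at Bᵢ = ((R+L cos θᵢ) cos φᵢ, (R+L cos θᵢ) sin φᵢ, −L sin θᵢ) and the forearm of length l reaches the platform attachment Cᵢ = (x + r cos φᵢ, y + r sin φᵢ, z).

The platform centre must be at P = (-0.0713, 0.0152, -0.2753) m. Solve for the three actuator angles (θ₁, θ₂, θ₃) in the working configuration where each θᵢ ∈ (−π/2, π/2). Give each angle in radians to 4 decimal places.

arm 1 (φ=0.0°): x'=-0.0713, y'=0.0152
  A cos θ + B sin θ = C:  0.2113·cos θ + -0.2753·sin θ = -0.0452
  γ=atan2(-0.2753,0.2113)=-0.9162;  ψ=arccos(-0.1303)=1.7015;  θ1=γ+ψ≈0.7853
rotate P by −φ2: (0.0488, 0.0541, -0.2753)
  A cos θ + B sin θ = C:  0.0912·cos θ + -0.2753·sin θ = 0.0669
  θ2 = atan2(B,A) + arccos(C/0.2900) = 0.0872
arm 3 (φ=240.0°): x'=0.0225, y'=-0.0693
  A cos θ + B sin θ = C:  0.1175·cos θ + -0.2753·sin θ = 0.0423
  γ=atan2(-0.2753,0.1175)=-1.1674;  ψ=arccos(0.1413)=1.4290;  θ3=γ+ψ≈0.2616

θ₁ = 0.7853, θ₂ = 0.0872, θ₃ = 0.2616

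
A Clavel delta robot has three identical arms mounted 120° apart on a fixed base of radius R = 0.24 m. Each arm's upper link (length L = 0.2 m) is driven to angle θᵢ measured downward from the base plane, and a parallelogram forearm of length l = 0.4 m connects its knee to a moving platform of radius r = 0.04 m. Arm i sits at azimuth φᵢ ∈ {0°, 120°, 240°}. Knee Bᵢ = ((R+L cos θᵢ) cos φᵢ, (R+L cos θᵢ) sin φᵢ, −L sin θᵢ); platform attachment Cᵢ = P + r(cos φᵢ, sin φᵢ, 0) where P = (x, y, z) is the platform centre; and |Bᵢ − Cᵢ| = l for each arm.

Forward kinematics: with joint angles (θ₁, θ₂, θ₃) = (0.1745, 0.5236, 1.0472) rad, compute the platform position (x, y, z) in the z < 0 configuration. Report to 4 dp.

φ1=0.0°: virtual centre (0.3970, 0.0000, -0.0347), radius l
arm 2 at φ=120.0°: ρ2 = 0.3732;  O2 = (-0.1866, 0.3232, -0.1000)
arm 3 at φ=240.0°: ρ3 = 0.3000;  O3 = (-0.1500, -0.2598, -0.1732)
eliminate P² terms by subtracting sphere 1 from 2 and 3
[-1.1671 0.6464 -0.1306]·P = -0.0095;  [-1.0939 -0.5196 -0.2770]·P = -0.0388
det = 1.3136;  x = 0.0228+-0.1879z,  y = 0.0265+-0.1374z
into |P−O₁|² = l²: 1.0542z² + 0.2028z + -0.0181 = 0;  Δ = 0.1175;  z = -0.2588 or 0.0664 → z<0 root = -0.2588
x = 0.0715, y = 0.0621

(0.0715, 0.0621, -0.2588)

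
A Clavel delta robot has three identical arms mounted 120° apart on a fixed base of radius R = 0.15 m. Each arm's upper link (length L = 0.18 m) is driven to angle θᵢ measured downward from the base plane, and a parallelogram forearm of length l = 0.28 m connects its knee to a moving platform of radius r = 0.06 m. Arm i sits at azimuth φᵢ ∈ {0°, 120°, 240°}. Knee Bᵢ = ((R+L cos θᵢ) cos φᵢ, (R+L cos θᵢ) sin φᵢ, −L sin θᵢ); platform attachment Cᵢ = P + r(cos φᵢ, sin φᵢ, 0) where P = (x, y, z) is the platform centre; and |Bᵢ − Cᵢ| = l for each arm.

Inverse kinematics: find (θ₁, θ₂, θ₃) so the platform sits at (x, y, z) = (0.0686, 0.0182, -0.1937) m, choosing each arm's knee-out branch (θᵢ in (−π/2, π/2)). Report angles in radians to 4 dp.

θ₁ = 0.0002, θ₂ = 0.6109, θ₃ = 0.7856

φ1=0.0° → target in arm frame (0.0686, 0.0182)
  A cos θ + B sin θ = C:  0.0214·cos θ + -0.1937·sin θ = 0.0214
  θ1 = atan2(B,A) + arccos(C/0.1949) = 0.0002
φ2=120.0° → target in arm frame (-0.0185, -0.0685)
  A cos θ + B sin θ = C:  0.1085·cos θ + -0.1937·sin θ = -0.0222
  √(A²+B²)=0.2220;  θ2 = -1.0600+1.6710 ≈ 0.6109
φ3=240.0° → target in arm frame (-0.0501, 0.0503)
  A cos θ + B sin θ = C:  0.1401·cos θ + -0.1937·sin θ = -0.0380
  √(A²+B²)=0.2390;  θ3 = -0.9447+1.7303 ≈ 0.7856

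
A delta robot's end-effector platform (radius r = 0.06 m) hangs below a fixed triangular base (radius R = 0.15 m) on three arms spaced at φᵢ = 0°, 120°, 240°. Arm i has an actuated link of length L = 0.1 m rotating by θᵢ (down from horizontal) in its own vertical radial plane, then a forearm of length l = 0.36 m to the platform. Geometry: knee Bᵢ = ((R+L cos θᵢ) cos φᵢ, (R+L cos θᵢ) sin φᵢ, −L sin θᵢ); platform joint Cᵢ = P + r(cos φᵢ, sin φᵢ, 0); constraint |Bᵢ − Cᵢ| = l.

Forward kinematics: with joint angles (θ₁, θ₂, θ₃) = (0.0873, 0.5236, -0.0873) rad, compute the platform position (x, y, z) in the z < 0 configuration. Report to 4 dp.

(0.0168, -0.0630, -0.3182)

arm 1 at φ=0.0°: ρ1 = 0.1896;  centre 1 = (0.1896, 0.0000, -0.0087)
arm 2 at φ=120.0°: ρ2 = 0.1766;  centre 2 = (-0.0883, 0.1529, -0.0500)
φ3=240.0°: virtual centre (-0.0948, -0.1642, 0.0087), radius l
eliminate P² terms by subtracting sphere 1 from 2 and 3
linear system: -0.5558x+0.3059y = -0.0023−-0.0826z; -0.5689x+-0.3284y = 0.0000−0.0349z
det = 0.3566;  x = 0.0022+-0.0461z,  y = -0.0037+0.1861z
into |P−centre ₁|² = l²: 1.0368z² + 0.0333z + -0.0944 = 0;  Δ = 0.3925;  z = -0.3182 or 0.2860 → z<0 root = -0.3182
x = 0.0168, y = -0.0630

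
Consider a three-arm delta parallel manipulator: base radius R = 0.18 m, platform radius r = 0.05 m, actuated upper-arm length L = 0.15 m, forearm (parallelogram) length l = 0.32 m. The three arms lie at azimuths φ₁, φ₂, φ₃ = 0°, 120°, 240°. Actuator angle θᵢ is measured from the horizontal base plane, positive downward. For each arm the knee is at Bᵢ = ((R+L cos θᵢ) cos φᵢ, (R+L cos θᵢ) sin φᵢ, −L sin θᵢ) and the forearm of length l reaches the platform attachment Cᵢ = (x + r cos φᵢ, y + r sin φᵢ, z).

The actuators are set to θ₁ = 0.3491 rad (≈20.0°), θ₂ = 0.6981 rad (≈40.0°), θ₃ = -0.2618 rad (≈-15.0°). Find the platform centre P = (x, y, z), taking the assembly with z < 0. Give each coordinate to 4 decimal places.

(-0.0053, -0.0679, -0.1978)

S1 = (0.2710·cos0.0°, 0.2710·sin0.0°, -0.0513) = (0.2710, 0.0000, -0.0513)
S2 = (0.2449·cos120.0°, 0.2449·sin120.0°, -0.0964) = (-0.1225, 0.2121, -0.0964)
arm 3 at φ=240.0°: (R−r)+L cos θ3 = 0.2749;  S3 = (-0.1374, -0.2381, 0.0388)
subtract pairs → two planes through P
[-0.7868 0.4242 -0.0902]·P = -0.0068;  [-0.8168 -0.4761 0.1803]·P = 0.0010
det = 0.7211;  x = 0.0039+0.0465z,  y = -0.0088+0.2989z
sphere 1 gives Az²+Bz+C=0 with A=1.0915, B=0.0725, C=-0.0284;  B²−4AC=0.1291;  roots -0.1978, 0.1313;  negative root z = -0.1978
x = -0.0053, y = -0.0679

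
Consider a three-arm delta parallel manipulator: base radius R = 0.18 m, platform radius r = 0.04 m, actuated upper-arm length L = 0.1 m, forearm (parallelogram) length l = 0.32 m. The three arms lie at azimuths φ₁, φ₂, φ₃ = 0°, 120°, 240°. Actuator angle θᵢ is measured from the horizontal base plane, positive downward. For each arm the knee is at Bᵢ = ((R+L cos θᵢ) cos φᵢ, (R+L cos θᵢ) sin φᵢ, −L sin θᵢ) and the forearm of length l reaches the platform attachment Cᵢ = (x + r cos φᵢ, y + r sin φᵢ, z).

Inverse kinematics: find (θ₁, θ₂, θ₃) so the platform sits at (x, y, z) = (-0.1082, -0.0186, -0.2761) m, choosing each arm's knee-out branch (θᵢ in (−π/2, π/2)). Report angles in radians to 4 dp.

arm 1 (φ=0.0°): x'=-0.1082, y'=-0.0186
  e−x'=0.2482;  (l²−L²−(e−x')²−y'²−z²)/2L = -0.2289
  γ=atan2(-0.2761,0.2482)=-0.8386;  ψ=arccos(-0.6166)=2.2352;  θ1=γ+ψ≈1.3966
arm 2 (φ=120.0°): x'=0.0380, y'=0.1030
  e−x'=0.1020;  (l²−L²−(e−x')²−y'²−z²)/2L = -0.0242
  θ2 = atan2(B,A) + arccos(C/0.2943) = 0.4363
φ3=240.0° → target in arm frame (0.0702, -0.0844)
  A cos θ + B sin θ = C:  0.0698·cos θ + -0.2761·sin θ = 0.0209
  γ=atan2(-0.2761,0.0698)=-1.3232;  ψ=arccos(0.0733)=1.4974;  θ3=γ+ψ≈0.1742

θ₁ = 1.3966, θ₂ = 0.4363, θ₃ = 0.1742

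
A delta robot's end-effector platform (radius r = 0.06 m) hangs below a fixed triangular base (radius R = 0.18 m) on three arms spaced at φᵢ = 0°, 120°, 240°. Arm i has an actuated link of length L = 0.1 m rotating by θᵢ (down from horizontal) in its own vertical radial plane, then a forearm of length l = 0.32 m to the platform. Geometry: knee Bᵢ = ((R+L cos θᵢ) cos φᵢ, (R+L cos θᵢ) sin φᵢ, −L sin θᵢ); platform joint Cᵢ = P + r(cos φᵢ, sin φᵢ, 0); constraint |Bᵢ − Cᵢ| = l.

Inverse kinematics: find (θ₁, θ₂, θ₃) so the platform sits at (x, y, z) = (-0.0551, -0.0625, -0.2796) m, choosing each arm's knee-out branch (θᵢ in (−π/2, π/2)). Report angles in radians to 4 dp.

θ₁ = 0.8729, θ₂ = 0.6983, θ₃ = -0.0868

φ1=0.0° → target in arm frame (-0.0551, -0.0625)
  A=0.1751, B=-0.2796, C=(l²−L²−A²−y'²−z²)/(2L)=-0.1017
  γ=atan2(-0.2796,0.1751)=-1.0113;  ψ=arccos(-0.3083)=1.8842;  θ1=γ+ψ≈0.8729
arm 2 (φ=120.0°): x'=-0.0266, y'=0.0790
  e−x'=0.1466;  (l²−L²−(e−x')²−y'²−z²)/2L = -0.0675
  θ2 = atan2(B,A) + arccos(C/0.3157) = 0.6983
arm 3 (φ=240.0°): x'=0.0817, y'=-0.0165
  e−x'=0.0383;  (l²−L²−(e−x')²−y'²−z²)/2L = 0.0624
  γ=atan2(-0.2796,0.0383)=-1.4346;  ψ=arccos(0.2212)=1.3478;  θ3=γ+ψ≈-0.0868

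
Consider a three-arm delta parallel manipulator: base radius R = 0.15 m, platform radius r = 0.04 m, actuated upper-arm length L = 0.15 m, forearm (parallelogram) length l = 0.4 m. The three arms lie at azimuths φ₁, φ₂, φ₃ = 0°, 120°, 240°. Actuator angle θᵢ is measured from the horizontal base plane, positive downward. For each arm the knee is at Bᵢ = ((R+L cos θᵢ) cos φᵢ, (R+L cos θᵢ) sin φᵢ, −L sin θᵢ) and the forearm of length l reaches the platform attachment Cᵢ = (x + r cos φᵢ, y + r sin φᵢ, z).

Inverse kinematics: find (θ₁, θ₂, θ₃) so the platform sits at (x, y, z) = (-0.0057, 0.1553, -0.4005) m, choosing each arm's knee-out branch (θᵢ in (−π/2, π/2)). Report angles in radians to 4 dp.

θ₁ = 0.7853, θ₂ = 0.1745, θ₃ = 1.2218

φ1=0.0° → target in arm frame (-0.0057, 0.1553)
  A=0.1157, B=-0.4005, C=(l²−L²−A²−y'²−z²)/(2L)=-0.2013
  γ=atan2(-0.4005,0.1157)=-1.2896;  ψ=arccos(-0.4830)=2.0749;  θ1=γ+ψ≈0.7853
rotate P by −φ2: (0.1373, -0.0727, -0.4005)
  e−x'=-0.0273;  (l²−L²−(e−x')²−y'²−z²)/2L = -0.0965
  γ=atan2(-0.4005,-0.0273)=-1.6390;  ψ=arccos(-0.2403)=1.8134;  θ2=γ+ψ≈0.1745
φ3=240.0° → target in arm frame (-0.1316, -0.0826)
  e−x'=0.2416;  (l²−L²−(e−x')²−y'²−z²)/2L = -0.2937
  θ3 = atan2(B,A) + arccos(C/0.4678) = 1.2218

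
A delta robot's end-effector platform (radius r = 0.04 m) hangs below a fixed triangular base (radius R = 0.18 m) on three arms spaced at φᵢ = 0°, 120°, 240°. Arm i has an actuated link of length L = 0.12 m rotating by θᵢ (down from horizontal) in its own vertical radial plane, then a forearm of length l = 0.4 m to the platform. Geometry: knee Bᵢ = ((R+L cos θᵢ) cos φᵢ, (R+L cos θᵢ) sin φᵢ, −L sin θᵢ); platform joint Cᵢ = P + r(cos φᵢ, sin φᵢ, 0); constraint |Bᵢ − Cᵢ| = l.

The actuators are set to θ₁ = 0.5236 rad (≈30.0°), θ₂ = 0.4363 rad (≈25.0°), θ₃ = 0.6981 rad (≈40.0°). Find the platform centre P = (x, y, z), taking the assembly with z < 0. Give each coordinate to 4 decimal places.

S1 = (0.2439·cos0.0°, 0.2439·sin0.0°, -0.0600) = (0.2439, 0.0000, -0.0600)
arm 2 at φ=120.0°: ρ2 = 0.2488;  S2 = (-0.1244, 0.2154, -0.0507)
S3 = (0.2319·cos240.0°, 0.2319·sin240.0°, -0.0771) = (-0.1160, -0.2009, -0.0771)
subtract pairs → two planes through P
plane₁₂: -0.7366x+0.4309y+0.0186z = 0.0014
Cramer: x(z) = 0.0015-0.0120z;  y(z) = 0.0057-0.0637z
quadratic in z: (1.0042)z²+(0.1251)z+(-0.0976)=0, √Δ=0.6385 → z ∈ {-0.3802, 0.2556}; z = -0.3802 (taking z<0)
x = 0.0061, y = 0.0299

(0.0061, 0.0299, -0.3802)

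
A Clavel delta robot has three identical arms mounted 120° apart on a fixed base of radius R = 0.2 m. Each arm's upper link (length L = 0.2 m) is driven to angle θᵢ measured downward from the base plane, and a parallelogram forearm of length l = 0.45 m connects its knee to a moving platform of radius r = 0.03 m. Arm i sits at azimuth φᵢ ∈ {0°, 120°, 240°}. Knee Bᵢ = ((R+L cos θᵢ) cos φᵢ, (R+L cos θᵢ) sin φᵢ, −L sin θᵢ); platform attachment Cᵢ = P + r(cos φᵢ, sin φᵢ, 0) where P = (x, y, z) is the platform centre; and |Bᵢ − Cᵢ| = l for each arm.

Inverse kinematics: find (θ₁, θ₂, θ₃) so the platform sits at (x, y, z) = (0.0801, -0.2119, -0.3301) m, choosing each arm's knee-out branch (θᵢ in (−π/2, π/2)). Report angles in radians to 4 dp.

φ1=0.0° → target in arm frame (0.0801, -0.2119)
  A cos θ + B sin θ = C:  0.0899·cos θ + -0.3301·sin θ = 0.0014
  θ1 = atan2(B,A) + arccos(C/0.3421) = 0.2619
φ2=120.0° → target in arm frame (-0.2236, 0.0366)
  A cos θ + B sin θ = C:  0.3936·cos θ + -0.3301·sin θ = -0.2567
  γ=atan2(-0.3301,0.3936)=-0.6979;  ψ=arccos(-0.4998)=2.0942;  θ2=γ+ψ≈1.3962
φ3=240.0° → target in arm frame (0.1435, 0.1753)
  A=0.0265, B=-0.3301, C=(l²−L²−A²−y'²−z²)/(2L)=0.0552
  √(A²+B²)=0.3312;  θ3 = -1.4906+1.4032 ≈ -0.0873

θ₁ = 0.2619, θ₂ = 1.3962, θ₃ = -0.0873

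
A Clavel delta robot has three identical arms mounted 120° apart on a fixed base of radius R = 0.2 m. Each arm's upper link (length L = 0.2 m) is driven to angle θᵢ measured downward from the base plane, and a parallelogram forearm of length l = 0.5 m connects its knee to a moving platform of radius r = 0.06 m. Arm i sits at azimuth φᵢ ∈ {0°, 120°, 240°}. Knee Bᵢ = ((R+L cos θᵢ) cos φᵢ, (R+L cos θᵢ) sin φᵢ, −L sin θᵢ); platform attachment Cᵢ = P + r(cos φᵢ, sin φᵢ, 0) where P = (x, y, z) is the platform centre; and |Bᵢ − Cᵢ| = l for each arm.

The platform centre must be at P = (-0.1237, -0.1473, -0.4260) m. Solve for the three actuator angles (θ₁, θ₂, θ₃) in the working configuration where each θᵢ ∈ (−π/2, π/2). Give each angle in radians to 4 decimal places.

rotate P by −φ1: (-0.1237, -0.1473, -0.4260)
  A=0.2637, B=-0.4260, C=(l²−L²−A²−y'²−z²)/(2L)=-0.1568
  θ1 = atan2(B,A) + arccos(C/0.5010) = 0.8726
φ2=120.0° → target in arm frame (-0.0657, 0.1808)
  e−x'=0.2057;  (l²−L²−(e−x')²−y'²−z²)/2L = -0.1162
  √(A²+B²)=0.4731;  θ2 = -1.1209+1.8189 ≈ 0.6980
arm 3 (φ=240.0°): x'=0.1894, y'=-0.0335
  A cos θ + B sin θ = C:  -0.0494·cos θ + -0.4260·sin θ = 0.0624
  θ3 = atan2(B,A) + arccos(C/0.4289) = -0.2615

θ₁ = 0.8726, θ₂ = 0.6980, θ₃ = -0.2615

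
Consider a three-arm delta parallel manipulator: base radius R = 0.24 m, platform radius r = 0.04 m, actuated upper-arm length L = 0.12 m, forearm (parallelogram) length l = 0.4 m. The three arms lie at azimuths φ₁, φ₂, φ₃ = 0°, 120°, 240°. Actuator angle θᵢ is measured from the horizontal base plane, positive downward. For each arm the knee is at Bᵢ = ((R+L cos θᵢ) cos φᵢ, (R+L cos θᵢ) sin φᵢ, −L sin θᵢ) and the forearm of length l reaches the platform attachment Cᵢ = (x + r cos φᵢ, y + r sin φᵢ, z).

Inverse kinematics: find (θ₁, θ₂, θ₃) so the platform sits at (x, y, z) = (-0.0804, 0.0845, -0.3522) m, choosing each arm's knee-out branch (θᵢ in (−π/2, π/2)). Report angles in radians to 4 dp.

θ₁ = 1.3088, θ₂ = 0.0877, θ₃ = 1.0471

φ1=0.0° → target in arm frame (-0.0804, 0.0845)
  A cos θ + B sin θ = C:  0.2804·cos θ + -0.3522·sin θ = -0.2675
  θ1 = atan2(B,A) + arccos(C/0.4502) = 1.3088
arm 2 (φ=120.0°): x'=0.1134, y'=0.0274
  e−x'=0.0866;  (l²−L²−(e−x')²−y'²−z²)/2L = 0.0554
  γ=atan2(-0.3522,0.0866)=-1.3296;  ψ=arccos(0.1528)=1.4174;  θ2=γ+ψ≈0.0877
arm 3 (φ=240.0°): x'=-0.0330, y'=-0.1119
  A cos θ + B sin θ = C:  0.2330·cos θ + -0.3522·sin θ = -0.1885
  θ3 = atan2(B,A) + arccos(C/0.4223) = 1.0471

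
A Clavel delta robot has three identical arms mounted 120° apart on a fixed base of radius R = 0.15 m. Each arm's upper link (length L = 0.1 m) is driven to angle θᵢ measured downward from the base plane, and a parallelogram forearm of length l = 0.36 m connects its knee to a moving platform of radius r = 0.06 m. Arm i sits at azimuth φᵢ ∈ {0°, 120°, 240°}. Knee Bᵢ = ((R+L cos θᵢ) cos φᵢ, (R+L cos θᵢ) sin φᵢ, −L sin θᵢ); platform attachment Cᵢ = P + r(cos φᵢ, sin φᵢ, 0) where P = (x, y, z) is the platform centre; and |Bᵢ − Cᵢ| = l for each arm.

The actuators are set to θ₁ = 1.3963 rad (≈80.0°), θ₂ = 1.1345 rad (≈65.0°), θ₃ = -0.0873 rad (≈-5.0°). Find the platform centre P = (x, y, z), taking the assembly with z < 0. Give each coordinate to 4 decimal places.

arm 1 at φ=0.0°: (R−r)+L cos θ1 = 0.1074;  centre 1 = (0.1074, 0.0000, -0.0985)
centre 2 = (0.1323·cos120.0°, 0.1323·sin120.0°, -0.0906) = (-0.0661, 0.1145, -0.0906)
φ3=240.0°: virtual centre (-0.0948, -0.1642, 0.0087), radius l
|centre ₂|²−|centre ₁|² = 0.0045;  |centre ₃|²−|centre ₁|² = 0.0148
plane₁₂: -0.3470x+0.2291y+0.0157z = 0.0045
det = 0.2066;  x = -0.0235+0.2627z,  y = -0.0161+0.3294z
sphere 1 gives Az²+Bz+C=0 with A=1.1775, B=0.1176, C=-0.1025;  B²−4AC=0.4966;  roots -0.3492, 0.2493;  negative root z = -0.3492
x = -0.1153, y = -0.1311

(-0.1153, -0.1311, -0.3492)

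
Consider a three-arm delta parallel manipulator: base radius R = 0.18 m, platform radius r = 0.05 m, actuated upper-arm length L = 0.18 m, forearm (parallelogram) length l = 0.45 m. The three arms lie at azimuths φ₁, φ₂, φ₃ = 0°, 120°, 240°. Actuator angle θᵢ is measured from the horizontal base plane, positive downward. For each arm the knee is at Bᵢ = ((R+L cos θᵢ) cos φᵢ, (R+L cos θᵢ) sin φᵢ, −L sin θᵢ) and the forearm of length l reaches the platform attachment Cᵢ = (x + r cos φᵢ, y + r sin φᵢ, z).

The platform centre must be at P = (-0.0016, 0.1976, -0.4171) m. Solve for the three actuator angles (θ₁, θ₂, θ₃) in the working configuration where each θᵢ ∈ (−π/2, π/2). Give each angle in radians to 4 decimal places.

rotate P by −φ1: (-0.0016, 0.1976, -0.4171)
  A=0.1316, B=-0.4171, C=(l²−L²−A²−y'²−z²)/(2L)=-0.1673
  √(A²+B²)=0.4374;  θ1 = -1.2652+1.9634 ≈ 0.6982
φ2=120.0° → target in arm frame (0.1719, -0.0974)
  A cos θ + B sin θ = C:  -0.0419·cos θ + -0.4171·sin θ = -0.0420
  θ2 = atan2(B,A) + arccos(C/0.4192) = 0.0002
φ3=240.0° → target in arm frame (-0.1703, -0.1002)
  e−x'=0.3003;  (l²−L²−(e−x')²−y'²−z²)/2L = -0.2892
  γ=atan2(-0.4171,0.3003)=-0.9468;  ψ=arccos(-0.5626)=2.1684;  θ3=γ+ψ≈1.2216

θ₁ = 0.6982, θ₂ = 0.0002, θ₃ = 1.2216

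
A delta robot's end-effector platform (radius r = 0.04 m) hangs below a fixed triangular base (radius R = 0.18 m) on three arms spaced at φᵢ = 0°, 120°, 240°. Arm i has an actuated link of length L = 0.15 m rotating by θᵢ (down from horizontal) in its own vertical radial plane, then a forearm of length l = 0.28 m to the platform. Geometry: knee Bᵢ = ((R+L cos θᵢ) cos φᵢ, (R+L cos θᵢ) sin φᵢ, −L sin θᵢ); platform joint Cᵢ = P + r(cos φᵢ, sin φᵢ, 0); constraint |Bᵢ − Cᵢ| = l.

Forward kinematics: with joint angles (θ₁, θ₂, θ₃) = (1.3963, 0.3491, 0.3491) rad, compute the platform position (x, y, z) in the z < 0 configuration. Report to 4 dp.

φ1=0.0°: virtual centre (0.1660, 0.0000, -0.1477), radius l
arm 2 at φ=120.0°: ρ2 = 0.2810;  centre 2 = (-0.1405, 0.2433, -0.0513)
centre 3 = (0.2810·cos240.0°, 0.2810·sin240.0°, -0.0513) = (-0.1405, -0.2433, -0.0513)
subtract pairs → two planes through P
linear system: -0.6130x+0.4866y = 0.0322−0.1928z; -0.6130x+-0.4866y = 0.0322−0.1928z
Cramer: x(z) = -0.0525+0.3145z;  y(z) = 0.0000-0.0000z
quadratic in z: (1.0989)z²+(0.1580)z+(-0.0088)=0, √Δ=0.2525 → z ∈ {-0.1867, 0.0430}; z = -0.1867 (taking z<0)
x = -0.1112, y = 0.0000

(-0.1112, 0.0000, -0.1867)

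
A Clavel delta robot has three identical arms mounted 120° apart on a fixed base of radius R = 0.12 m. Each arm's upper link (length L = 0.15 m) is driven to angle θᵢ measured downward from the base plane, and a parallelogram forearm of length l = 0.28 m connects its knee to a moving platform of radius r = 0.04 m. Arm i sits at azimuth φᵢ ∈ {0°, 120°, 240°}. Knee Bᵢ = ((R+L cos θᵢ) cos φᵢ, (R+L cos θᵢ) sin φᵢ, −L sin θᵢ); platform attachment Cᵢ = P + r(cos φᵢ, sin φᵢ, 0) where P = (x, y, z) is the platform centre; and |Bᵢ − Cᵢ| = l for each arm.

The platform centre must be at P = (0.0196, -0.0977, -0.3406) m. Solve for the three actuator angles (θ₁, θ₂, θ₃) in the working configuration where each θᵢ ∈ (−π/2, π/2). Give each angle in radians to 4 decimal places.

rotate P by −φ1: (0.0196, -0.0977, -0.3406)
  A cos θ + B sin θ = C:  0.0604·cos θ + -0.3406·sin θ = -0.2443
  √(A²+B²)=0.3459;  θ1 = -1.3953+2.3551 ≈ 0.9599
φ2=120.0° → target in arm frame (-0.0944, 0.0319)
  A=0.1744, B=-0.3406, C=(l²−L²−A²−y'²−z²)/(2L)=-0.3051
  θ2 = atan2(B,A) + arccos(C/0.3827) = 1.3963
φ3=240.0° → target in arm frame (0.0748, 0.0658)
  e−x'=0.0052;  (l²−L²−(e−x')²−y'²−z²)/2L = -0.2149
  √(A²+B²)=0.3406;  θ3 = -1.5556+2.2534 ≈ 0.6979

θ₁ = 0.9599, θ₂ = 1.3963, θ₃ = 0.6979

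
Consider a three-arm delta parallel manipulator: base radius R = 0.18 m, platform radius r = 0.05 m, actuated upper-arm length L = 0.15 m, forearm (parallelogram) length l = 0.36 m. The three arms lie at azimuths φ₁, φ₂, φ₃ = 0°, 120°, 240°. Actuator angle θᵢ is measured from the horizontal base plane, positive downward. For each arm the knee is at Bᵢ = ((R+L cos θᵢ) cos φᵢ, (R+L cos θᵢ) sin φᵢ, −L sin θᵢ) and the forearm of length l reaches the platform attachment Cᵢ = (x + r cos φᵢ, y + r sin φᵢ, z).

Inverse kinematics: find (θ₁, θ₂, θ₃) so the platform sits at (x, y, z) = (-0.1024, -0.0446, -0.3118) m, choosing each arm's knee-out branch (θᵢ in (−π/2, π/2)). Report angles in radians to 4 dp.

θ₁ = 1.0469, θ₂ = 0.5232, θ₃ = 0.0872

arm 1 (φ=0.0°): x'=-0.1024, y'=-0.0446
  e−x'=0.2324;  (l²−L²−(e−x')²−y'²−z²)/2L = -0.1537
  θ1 = atan2(B,A) + arccos(C/0.3889) = 1.0469
φ2=120.0° → target in arm frame (0.0126, 0.1110)
  A cos θ + B sin θ = C:  0.1174·cos θ + -0.3118·sin θ = -0.0541
  √(A²+B²)=0.3332;  θ2 = -1.2106+1.7338 ≈ 0.5232
φ3=240.0° → target in arm frame (0.0898, -0.0664)
  A cos θ + B sin θ = C:  0.0402·cos θ + -0.3118·sin θ = 0.0129
  θ3 = atan2(B,A) + arccos(C/0.3144) = 0.0872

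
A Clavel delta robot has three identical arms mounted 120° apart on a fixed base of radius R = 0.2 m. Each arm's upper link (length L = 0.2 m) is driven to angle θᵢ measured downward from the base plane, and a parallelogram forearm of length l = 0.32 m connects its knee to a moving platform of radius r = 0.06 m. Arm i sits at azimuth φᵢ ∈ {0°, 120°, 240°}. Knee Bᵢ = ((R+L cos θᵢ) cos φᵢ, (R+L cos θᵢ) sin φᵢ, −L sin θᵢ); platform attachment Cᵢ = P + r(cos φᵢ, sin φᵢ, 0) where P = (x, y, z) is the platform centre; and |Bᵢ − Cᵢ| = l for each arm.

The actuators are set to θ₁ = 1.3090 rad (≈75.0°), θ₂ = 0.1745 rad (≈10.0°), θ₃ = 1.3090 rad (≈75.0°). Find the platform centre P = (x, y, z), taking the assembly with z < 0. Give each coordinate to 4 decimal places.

arm 1 at φ=0.0°: e+L cos θ1 = 0.1918;  O1 = (0.1918, 0.0000, -0.1932)
arm 2 at φ=120.0°: e+L cos θ2 = 0.3370;  O2 = (-0.1685, 0.2918, -0.0347)
O3 = (0.1918·cos240.0°, 0.1918·sin240.0°, -0.1932) = (-0.0959, -0.1661, -0.1932)
eliminate P² terms by subtracting sphere 1 from 2 and 3
[-0.7205 0.5836 0.3169]·P = 0.0407;  [-0.5753 -0.3321 0.0000]·P = 0.0000
det = 0.5751;  x = -0.0235+0.1830z,  y = 0.0407+-0.3170z
quadratic in z: (1.1340)z²+(0.2818)z+(-0.0171)=0, √Δ=0.3962 → z ∈ {-0.2989, 0.0504}; z = -0.2989 (taking z<0)
x = -0.0782, y = 0.1354

(-0.0782, 0.1354, -0.2989)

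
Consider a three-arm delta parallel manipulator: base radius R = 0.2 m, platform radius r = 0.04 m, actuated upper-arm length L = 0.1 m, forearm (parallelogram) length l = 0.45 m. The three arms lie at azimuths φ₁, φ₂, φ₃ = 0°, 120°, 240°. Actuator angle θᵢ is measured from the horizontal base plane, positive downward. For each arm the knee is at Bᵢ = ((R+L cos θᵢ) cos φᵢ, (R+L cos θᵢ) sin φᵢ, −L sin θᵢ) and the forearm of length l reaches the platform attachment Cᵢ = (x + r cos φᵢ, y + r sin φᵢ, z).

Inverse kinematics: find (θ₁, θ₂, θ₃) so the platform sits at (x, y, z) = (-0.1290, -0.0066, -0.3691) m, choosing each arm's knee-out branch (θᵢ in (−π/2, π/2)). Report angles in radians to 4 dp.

θ₁ = 0.9597, θ₂ = -0.1751, θ₃ = -0.2618

rotate P by −φ1: (-0.1290, -0.0066, -0.3691)
  A cos θ + B sin θ = C:  0.2890·cos θ + -0.3691·sin θ = -0.1365
  √(A²+B²)=0.4688;  θ1 = -0.9065+1.8663 ≈ 0.9597
φ2=120.0° → target in arm frame (0.0588, 0.1150)
  e−x'=0.1012;  (l²−L²−(e−x')²−y'²−z²)/2L = 0.1640
  γ=atan2(-0.3691,0.1012)=-1.3032;  ψ=arccos(0.4284)=1.1281;  θ2=γ+ψ≈-0.1751
φ3=240.0° → target in arm frame (0.0702, -0.1084)
  e−x'=0.0898;  (l²−L²−(e−x')²−y'²−z²)/2L = 0.1822
  θ3 = atan2(B,A) + arccos(C/0.3799) = -0.2618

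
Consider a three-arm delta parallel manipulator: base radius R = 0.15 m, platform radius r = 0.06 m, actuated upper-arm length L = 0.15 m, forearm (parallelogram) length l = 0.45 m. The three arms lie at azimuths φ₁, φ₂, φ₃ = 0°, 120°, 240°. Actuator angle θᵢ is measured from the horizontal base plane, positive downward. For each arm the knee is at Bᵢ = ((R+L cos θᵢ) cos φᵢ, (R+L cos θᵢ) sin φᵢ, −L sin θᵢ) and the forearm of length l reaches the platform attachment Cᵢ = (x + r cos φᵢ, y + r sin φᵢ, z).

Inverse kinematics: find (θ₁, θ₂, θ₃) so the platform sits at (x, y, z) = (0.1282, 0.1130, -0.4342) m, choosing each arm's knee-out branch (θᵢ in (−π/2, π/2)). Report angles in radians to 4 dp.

θ₁ = 0.0872, θ₂ = 0.4363, θ₃ = 1.0470

φ1=0.0° → target in arm frame (0.1282, 0.1130)
  e−x'=-0.0382;  (l²−L²−(e−x')²−y'²−z²)/2L = -0.0759
  γ=atan2(-0.4342,-0.0382)=-1.6585;  ψ=arccos(-0.1740)=1.7457;  θ1=γ+ψ≈0.0872
rotate P by −φ2: (0.0338, -0.1675, -0.4342)
  A cos θ + B sin θ = C:  0.0562·cos θ + -0.4342·sin θ = -0.1325
  γ=atan2(-0.4342,0.0562)=-1.4420;  ψ=arccos(-0.3027)=1.8783;  θ2=γ+ψ≈0.4363
rotate P by −φ3: (-0.1620, 0.0545, -0.4342)
  e−x'=0.2520;  (l²−L²−(e−x')²−y'²−z²)/2L = -0.2500
  γ=atan2(-0.4342,0.2520)=-1.0450;  ψ=arccos(-0.4979)=2.0920;  θ3=γ+ψ≈1.0470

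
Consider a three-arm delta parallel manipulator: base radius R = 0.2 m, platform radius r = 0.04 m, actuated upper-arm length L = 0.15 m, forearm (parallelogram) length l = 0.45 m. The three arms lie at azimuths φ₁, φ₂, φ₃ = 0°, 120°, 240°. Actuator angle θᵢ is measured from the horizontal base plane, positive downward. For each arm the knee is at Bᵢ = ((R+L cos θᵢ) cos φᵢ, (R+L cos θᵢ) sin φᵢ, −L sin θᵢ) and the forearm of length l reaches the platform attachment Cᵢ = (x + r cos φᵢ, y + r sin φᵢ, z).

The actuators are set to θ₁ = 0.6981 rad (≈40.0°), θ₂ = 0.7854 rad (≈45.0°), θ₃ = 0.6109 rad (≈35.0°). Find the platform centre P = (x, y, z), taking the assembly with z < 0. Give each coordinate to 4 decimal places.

arm 1 at φ=0.0°: ρ1 = 0.2749;  centre 1 = (0.2749, 0.0000, -0.0964)
φ2=120.0°: virtual centre (-0.1330, 0.2304, -0.1061), radius l
centre 3 = (0.2829·cos240.0°, 0.2829·sin240.0°, -0.0860) = (-0.1414, -0.2450, -0.0860)
eliminate P² terms by subtracting sphere 1 from 2 and 3
plane₁₂: -0.8159x+0.4608y+-0.0193z = -0.0028
Cramer: x(z) = 0.0003+0.0001z;  y(z) = -0.0057+0.0421z
into |P−centre ₁|² = l²: 1.0018z² + 0.1923z + -0.1177 = 0;  Δ = 0.5088;  z = -0.4520 or 0.2600 → z<0 root = -0.4520
x = 0.0002, y = -0.0247

(0.0002, -0.0247, -0.4520)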